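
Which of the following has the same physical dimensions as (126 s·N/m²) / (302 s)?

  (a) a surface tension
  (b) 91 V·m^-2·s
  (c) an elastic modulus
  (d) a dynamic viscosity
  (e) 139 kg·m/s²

Reference: [kg·m⁻¹·s⁻¹] / [s] = kg·m⁻¹·s⁻².
Each option:
  (a) [surface tension] = kg·s⁻²
  (b) V·s·m⁻² = J·C⁻¹·s·m⁻² = kg·s⁻²·A⁻¹
  (c) [elastic modulus] = kg·m⁻¹·s⁻²  ← same
  (d) [dynamic viscosity] = kg·m⁻¹·s⁻¹
  (e) kg·m·s⁻²
Only (c) matches kg·m⁻¹·s⁻².

(c)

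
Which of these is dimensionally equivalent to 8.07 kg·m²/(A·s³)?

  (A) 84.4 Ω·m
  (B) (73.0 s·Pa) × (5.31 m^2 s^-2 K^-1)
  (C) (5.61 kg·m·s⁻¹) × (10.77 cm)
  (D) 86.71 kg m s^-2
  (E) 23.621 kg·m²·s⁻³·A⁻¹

(E)

Reference: kg·m²·s⁻³·A⁻¹.
Each option:
  (A) Ω·m = V·A⁻¹·m = kg·m³·s⁻³·A⁻²
  (B) [kg·m⁻¹·s⁻¹] · [m²·s⁻²·K⁻¹] = kg·m·s⁻³·K⁻¹
  (C) [kg·m·s⁻¹] · [m] = kg·m²·s⁻¹
  (D) kg·m·s⁻²
  (E) kg·m²·s⁻³·A⁻¹  ← same
Only (E) matches kg·m²·s⁻³·A⁻¹.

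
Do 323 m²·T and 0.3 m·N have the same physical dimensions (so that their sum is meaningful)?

No

Work out the base dimensions of each:
  323 m²·T:  T·m² = Wb·m⁻²·m² = kg·m²·s⁻²·A⁻¹
  0.3 m·N:  N·m = kg·m·s⁻²·m = kg·m²·s⁻²
kg·m²·s⁻²·A⁻¹ ≠ kg·m²·s⁻², so they cannot be added.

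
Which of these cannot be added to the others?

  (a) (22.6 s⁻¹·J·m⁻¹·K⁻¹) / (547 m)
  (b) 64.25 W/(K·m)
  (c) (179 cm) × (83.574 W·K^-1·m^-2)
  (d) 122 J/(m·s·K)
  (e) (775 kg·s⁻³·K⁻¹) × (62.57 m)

(a)

In SI base units:
  (a) [kg·m·s⁻³·K⁻¹] / [m] = kg·s⁻³·K⁻¹
  (b) W·m⁻¹·K⁻¹ = J·s⁻¹·m⁻¹·K⁻¹ = kg·m·s⁻³·K⁻¹
  (c) [m] · [kg·s⁻³·K⁻¹] = kg·m·s⁻³·K⁻¹
  (d) J·s⁻¹·m⁻¹·K⁻¹ = N·m·s⁻¹·m⁻¹·K⁻¹ = kg·m·s⁻³·K⁻¹
  (e) [kg·s⁻³·K⁻¹] · [m] = kg·m·s⁻³·K⁻¹
All reduce to kg·m·s⁻³·K⁻¹ except (a), which is kg·s⁻³·K⁻¹.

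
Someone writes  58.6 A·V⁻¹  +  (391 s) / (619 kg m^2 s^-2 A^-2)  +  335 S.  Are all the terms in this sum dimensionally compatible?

Yes

Reduce each to base SI dimensions:
  58.6 A·V⁻¹:  A·V⁻¹ = A·(J·C⁻¹)⁻¹ = kg⁻¹·m⁻²·s³·A²
  (391 s) / (619 kg m^2 s^-2 A^-2):  [s] / [kg·m²·s⁻²·A⁻²] = kg⁻¹·m⁻²·s³·A²
  335 S:  S = Ω⁻¹ = kg⁻¹·m⁻²·s³·A²
Every term reduces to kg⁻¹·m⁻²·s³·A².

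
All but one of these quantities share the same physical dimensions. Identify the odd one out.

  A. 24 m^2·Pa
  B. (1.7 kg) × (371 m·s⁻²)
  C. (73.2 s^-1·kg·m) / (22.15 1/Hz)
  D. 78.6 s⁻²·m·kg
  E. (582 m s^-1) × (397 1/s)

In SI base units:
  A. Pa·m² = N·m⁻²·m² = kg·m·s⁻²
  B. [kg] · [m·s⁻²] = kg·m·s⁻²
  C. [kg·m·s⁻¹] / [s] = kg·m·s⁻²
  D. kg·m·s⁻²
  E. [m·s⁻¹] · [s⁻¹] = m·s⁻²
All reduce to kg·m·s⁻² except E., which is m·s⁻².

E.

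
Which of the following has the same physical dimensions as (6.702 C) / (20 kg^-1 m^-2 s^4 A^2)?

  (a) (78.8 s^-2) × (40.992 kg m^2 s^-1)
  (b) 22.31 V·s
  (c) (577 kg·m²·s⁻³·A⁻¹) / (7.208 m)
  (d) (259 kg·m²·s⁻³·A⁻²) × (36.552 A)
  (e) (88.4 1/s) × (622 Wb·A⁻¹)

(d)

Reference: [s·A] / [kg⁻¹·m⁻²·s⁴·A²] = kg·m²·s⁻³·A⁻¹.
Each option:
  (a) [s⁻²] · [kg·m²·s⁻¹] = kg·m²·s⁻³
  (b) V·s = J·C⁻¹·s = kg·m²·s⁻²·A⁻¹
  (c) [kg·m²·s⁻³·A⁻¹] / [m] = kg·m·s⁻³·A⁻¹
  (d) [kg·m²·s⁻³·A⁻²] · [A] = kg·m²·s⁻³·A⁻¹  ← same
  (e) [s⁻¹] · [kg·m²·s⁻²·A⁻²] = kg·m²·s⁻³·A⁻²
Only (d) matches kg·m²·s⁻³·A⁻¹.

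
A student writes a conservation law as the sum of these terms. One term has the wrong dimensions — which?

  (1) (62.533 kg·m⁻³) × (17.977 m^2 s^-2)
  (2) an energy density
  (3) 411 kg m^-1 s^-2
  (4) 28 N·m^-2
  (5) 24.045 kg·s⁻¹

In SI base units:
  (1) [kg·m⁻³] · [m²·s⁻²] = kg·m⁻¹·s⁻²
  (2) [energy density] = kg·m⁻¹·s⁻²
  (3) kg·m⁻¹·s⁻²
  (4) N·m⁻² = kg·m·s⁻²·m⁻² = kg·m⁻¹·s⁻²
  (5) kg·s⁻¹
All reduce to kg·m⁻¹·s⁻² except (5), which is kg·s⁻¹.

(5)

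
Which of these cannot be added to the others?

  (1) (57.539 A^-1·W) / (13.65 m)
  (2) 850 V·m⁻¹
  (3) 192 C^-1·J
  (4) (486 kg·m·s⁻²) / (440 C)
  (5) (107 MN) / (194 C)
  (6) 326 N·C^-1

Reduce each to base SI dimensions:
  (1) [kg·m²·s⁻³·A⁻¹] / [m] = kg·m·s⁻³·A⁻¹
  (2) V·m⁻¹ = J·C⁻¹·m⁻¹ = kg·m·s⁻³·A⁻¹
  (3) J·C⁻¹ = N·m·(s·A)⁻¹ = kg·m²·s⁻³·A⁻¹
  (4) [kg·m·s⁻²] / [s·A] = kg·m·s⁻³·A⁻¹
  (5) [kg·m·s⁻²] / [s·A] = kg·m·s⁻³·A⁻¹
  (6) N·C⁻¹ = kg·m·s⁻²·(s·A)⁻¹ = kg·m·s⁻³·A⁻¹
All reduce to kg·m·s⁻³·A⁻¹ except (3), which is kg·m²·s⁻³·A⁻¹.

(3)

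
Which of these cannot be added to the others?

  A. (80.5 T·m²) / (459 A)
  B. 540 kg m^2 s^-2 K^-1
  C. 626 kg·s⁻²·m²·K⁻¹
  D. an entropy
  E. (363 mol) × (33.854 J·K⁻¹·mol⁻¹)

A.

Expand each in SI base units:
  A. [kg·m²·s⁻²·A⁻¹] / [A] = kg·m²·s⁻²·A⁻²
  B. kg·m²·s⁻²·K⁻¹
  C. kg·m²·s⁻²·K⁻¹
  D. [entropy] = kg·m²·s⁻²·K⁻¹
  E. [mol] · [kg·m²·s⁻²·K⁻¹·mol⁻¹] = kg·m²·s⁻²·K⁻¹
All reduce to kg·m²·s⁻²·K⁻¹ except A., which is kg·m²·s⁻²·A⁻².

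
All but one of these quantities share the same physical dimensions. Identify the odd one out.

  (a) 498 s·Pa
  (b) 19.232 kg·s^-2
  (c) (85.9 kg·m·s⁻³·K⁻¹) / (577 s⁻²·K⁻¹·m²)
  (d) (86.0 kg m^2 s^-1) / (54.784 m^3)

Dimensions:
  (a) Pa·s = N·m⁻²·s = kg·m⁻¹·s⁻¹
  (b) kg·s⁻²
  (c) [kg·m·s⁻³·K⁻¹] / [m²·s⁻²·K⁻¹] = kg·m⁻¹·s⁻¹
  (d) [kg·m²·s⁻¹] / [m³] = kg·m⁻¹·s⁻¹
All reduce to kg·m⁻¹·s⁻¹ except (b), which is kg·s⁻².

(b)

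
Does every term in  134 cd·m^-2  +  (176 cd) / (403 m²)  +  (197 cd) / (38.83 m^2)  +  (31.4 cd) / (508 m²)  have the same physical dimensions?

Dimensions:
  134 cd·m^-2:  cd·m⁻² = m⁻²·cd
  (176 cd) / (403 m²):  [cd] / [m²] = m⁻²·cd
  (197 cd) / (38.83 m^2):  [cd] / [m²] = m⁻²·cd
  (31.4 cd) / (508 m²):  [cd] / [m²] = m⁻²·cd
Every term reduces to m⁻²·cd.

Yes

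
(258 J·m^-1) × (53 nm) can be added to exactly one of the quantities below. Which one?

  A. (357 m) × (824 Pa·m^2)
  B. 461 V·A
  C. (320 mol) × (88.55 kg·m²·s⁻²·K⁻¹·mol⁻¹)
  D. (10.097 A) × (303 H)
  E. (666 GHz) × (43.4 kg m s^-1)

Reference: [kg·m·s⁻²] · [m] = kg·m²·s⁻².
Each option:
  A. [m] · [kg·m·s⁻²] = kg·m²·s⁻²  ← same
  B. V·A = J·C⁻¹·A = kg·m²·s⁻³
  C. [mol] · [kg·m²·s⁻²·K⁻¹·mol⁻¹] = kg·m²·s⁻²·K⁻¹
  D. [A] · [kg·m²·s⁻²·A⁻²] = kg·m²·s⁻²·A⁻¹
  E. [s⁻¹] · [kg·m·s⁻¹] = kg·m·s⁻²
Only A. matches kg·m²·s⁻².

A.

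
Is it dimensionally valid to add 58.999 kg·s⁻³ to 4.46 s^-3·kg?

Work out the base dimensions of each:
  58.999 kg·s⁻³:  kg·s⁻³
  4.46 s^-3·kg:  kg·s⁻³
Both are kg·s⁻³, so they have the same dimensions and can be added.

Yes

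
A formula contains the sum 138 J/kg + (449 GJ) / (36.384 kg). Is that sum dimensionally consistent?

Dimensions:
  138 J/kg:  J·kg⁻¹ = N·m·kg⁻¹ = m²·s⁻²
  (449 GJ) / (36.384 kg):  [kg·m²·s⁻²] / [kg] = m²·s⁻²
Both are m²·s⁻², so they have the same dimensions and can be added.

Yes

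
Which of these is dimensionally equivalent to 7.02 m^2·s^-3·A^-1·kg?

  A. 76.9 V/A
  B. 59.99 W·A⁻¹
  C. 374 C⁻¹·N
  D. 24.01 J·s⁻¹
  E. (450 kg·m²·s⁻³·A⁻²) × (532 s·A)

B.

Reference: kg·m²·s⁻³·A⁻¹.
Each option:
  A. V·A⁻¹ = J·C⁻¹·A⁻¹ = kg·m²·s⁻³·A⁻²
  B. W·A⁻¹ = J·s⁻¹·A⁻¹ = kg·m²·s⁻³·A⁻¹  ← same
  C. N·C⁻¹ = kg·m·s⁻²·(s·A)⁻¹ = kg·m·s⁻³·A⁻¹
  D. J·s⁻¹ = N·m·s⁻¹ = kg·m²·s⁻³
  E. [kg·m²·s⁻³·A⁻²] · [s·A] = kg·m²·s⁻²·A⁻¹
Only B. matches kg·m²·s⁻³·A⁻¹.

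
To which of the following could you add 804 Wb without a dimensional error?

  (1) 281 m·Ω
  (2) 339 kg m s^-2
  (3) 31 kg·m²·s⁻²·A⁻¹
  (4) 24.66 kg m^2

(3)

Reference: Wb = V·s = kg·m²·s⁻²·A⁻¹.
Each option:
  (1) Ω·m = V·A⁻¹·m = kg·m³·s⁻³·A⁻²
  (2) kg·m·s⁻²
  (3) kg·m²·s⁻²·A⁻¹  ← same
  (4) kg·m²
Only (3) matches kg·m²·s⁻²·A⁻¹.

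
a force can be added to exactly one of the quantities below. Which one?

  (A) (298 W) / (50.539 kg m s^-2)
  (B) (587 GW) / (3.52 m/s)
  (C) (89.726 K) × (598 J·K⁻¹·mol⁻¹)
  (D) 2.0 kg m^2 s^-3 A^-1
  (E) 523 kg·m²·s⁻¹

(B)

Reference: [force] = kg·m·s⁻².
Each option:
  (A) [kg·m²·s⁻³] / [kg·m·s⁻²] = m·s⁻¹
  (B) [kg·m²·s⁻³] / [m·s⁻¹] = kg·m·s⁻²  ← same
  (C) [K] · [kg·m²·s⁻²·K⁻¹·mol⁻¹] = kg·m²·s⁻²·mol⁻¹
  (D) kg·m²·s⁻³·A⁻¹
  (E) kg·m²·s⁻¹
Only (B) matches kg·m·s⁻².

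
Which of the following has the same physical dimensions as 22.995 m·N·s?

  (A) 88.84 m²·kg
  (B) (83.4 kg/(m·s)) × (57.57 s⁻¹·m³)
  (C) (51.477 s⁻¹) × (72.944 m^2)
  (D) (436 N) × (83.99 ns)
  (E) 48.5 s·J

Reference: N·m·s = kg·m·s⁻²·m·s = kg·m²·s⁻¹.
Each option:
  (A) kg·m²
  (B) [kg·m⁻¹·s⁻¹] · [m³·s⁻¹] = kg·m²·s⁻²
  (C) [s⁻¹] · [m²] = m²·s⁻¹
  (D) [kg·m·s⁻²] · [s] = kg·m·s⁻¹
  (E) J·s = N·m·s = kg·m²·s⁻¹  ← same
Only (E) matches kg·m²·s⁻¹.

(E)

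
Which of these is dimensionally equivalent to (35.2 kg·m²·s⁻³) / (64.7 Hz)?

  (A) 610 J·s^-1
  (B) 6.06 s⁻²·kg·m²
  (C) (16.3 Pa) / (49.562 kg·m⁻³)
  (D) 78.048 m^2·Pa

(B)

Reference: [kg·m²·s⁻³] / [s⁻¹] = kg·m²·s⁻².
Each option:
  (A) J·s⁻¹ = N·m·s⁻¹ = kg·m²·s⁻³
  (B) kg·m²·s⁻²  ← same
  (C) [kg·m⁻¹·s⁻²] / [kg·m⁻³] = m²·s⁻²
  (D) Pa·m² = N·m⁻²·m² = kg·m·s⁻²
Only (B) matches kg·m²·s⁻².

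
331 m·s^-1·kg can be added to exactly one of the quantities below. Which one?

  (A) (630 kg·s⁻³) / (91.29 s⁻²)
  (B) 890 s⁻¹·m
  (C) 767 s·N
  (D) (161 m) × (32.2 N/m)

Reference: kg·m·s⁻¹.
Each option:
  (A) [kg·s⁻³] / [s⁻²] = kg·s⁻¹
  (B) m·s⁻¹
  (C) N·s = kg·m·s⁻²·s = kg·m·s⁻¹  ← same
  (D) [m] · [kg·s⁻²] = kg·m·s⁻²
Only (C) matches kg·m·s⁻¹.

(C)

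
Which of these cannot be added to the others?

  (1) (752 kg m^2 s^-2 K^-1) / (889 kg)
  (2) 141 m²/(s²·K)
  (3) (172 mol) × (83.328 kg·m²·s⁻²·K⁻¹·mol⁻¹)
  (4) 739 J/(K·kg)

(3)

Work out the base dimensions of each:
  (1) [kg·m²·s⁻²·K⁻¹] / [kg] = m²·s⁻²·K⁻¹
  (2) m²·s⁻²·K⁻¹
  (3) [mol] · [kg·m²·s⁻²·K⁻¹·mol⁻¹] = kg·m²·s⁻²·K⁻¹
  (4) J·kg⁻¹·K⁻¹ = N·m·kg⁻¹·K⁻¹ = m²·s⁻²·K⁻¹
All reduce to m²·s⁻²·K⁻¹ except (3), which is kg·m²·s⁻²·K⁻¹.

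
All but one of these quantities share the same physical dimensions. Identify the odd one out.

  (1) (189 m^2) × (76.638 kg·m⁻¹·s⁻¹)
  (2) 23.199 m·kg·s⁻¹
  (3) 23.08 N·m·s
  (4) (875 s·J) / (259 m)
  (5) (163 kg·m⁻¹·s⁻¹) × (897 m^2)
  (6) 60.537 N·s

Expand each in SI base units:
  (1) [m²] · [kg·m⁻¹·s⁻¹] = kg·m·s⁻¹
  (2) kg·m·s⁻¹
  (3) N·m·s = kg·m·s⁻²·m·s = kg·m²·s⁻¹
  (4) [kg·m²·s⁻¹] / [m] = kg·m·s⁻¹
  (5) [kg·m⁻¹·s⁻¹] · [m²] = kg·m·s⁻¹
  (6) N·s = kg·m·s⁻²·s = kg·m·s⁻¹
All reduce to kg·m·s⁻¹ except (3), which is kg·m²·s⁻¹.

(3)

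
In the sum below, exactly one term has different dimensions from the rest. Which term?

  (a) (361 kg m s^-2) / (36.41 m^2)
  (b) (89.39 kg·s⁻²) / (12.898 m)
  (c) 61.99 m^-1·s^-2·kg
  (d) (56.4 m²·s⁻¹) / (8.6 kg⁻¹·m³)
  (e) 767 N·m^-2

(d)

Reduce each to base SI dimensions:
  (a) [kg·m·s⁻²] / [m²] = kg·m⁻¹·s⁻²
  (b) [kg·s⁻²] / [m] = kg·m⁻¹·s⁻²
  (c) kg·m⁻¹·s⁻²
  (d) [m²·s⁻¹] / [kg⁻¹·m³] = kg·m⁻¹·s⁻¹
  (e) N·m⁻² = kg·m·s⁻²·m⁻² = kg·m⁻¹·s⁻²
All reduce to kg·m⁻¹·s⁻² except (d), which is kg·m⁻¹·s⁻¹.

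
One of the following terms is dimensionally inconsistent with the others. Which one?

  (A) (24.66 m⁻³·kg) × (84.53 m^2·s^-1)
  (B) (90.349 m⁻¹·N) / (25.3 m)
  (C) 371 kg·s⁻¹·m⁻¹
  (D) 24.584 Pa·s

(B)

Expand each in SI base units:
  (A) [kg·m⁻³] · [m²·s⁻¹] = kg·m⁻¹·s⁻¹
  (B) [kg·s⁻²] / [m] = kg·m⁻¹·s⁻²
  (C) kg·m⁻¹·s⁻¹
  (D) Pa·s = N·m⁻²·s = kg·m⁻¹·s⁻¹
All reduce to kg·m⁻¹·s⁻¹ except (B), which is kg·m⁻¹·s⁻².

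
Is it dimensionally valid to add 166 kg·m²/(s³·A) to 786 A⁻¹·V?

Reduce each to base SI dimensions:
  166 kg·m²/(s³·A):  kg·m²·s⁻³·A⁻¹
  786 A⁻¹·V:  V·A⁻¹ = J·C⁻¹·A⁻¹ = kg·m²·s⁻³·A⁻²
kg·m²·s⁻³·A⁻¹ ≠ kg·m²·s⁻³·A⁻², so they cannot be added.

No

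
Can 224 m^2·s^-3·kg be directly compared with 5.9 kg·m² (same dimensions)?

No

Reduce each to base SI dimensions:
  224 m^2·s^-3·kg:  kg·m²·s⁻³
  5.9 kg·m²:  kg·m²
kg·m²·s⁻³ ≠ kg·m², so they cannot be added.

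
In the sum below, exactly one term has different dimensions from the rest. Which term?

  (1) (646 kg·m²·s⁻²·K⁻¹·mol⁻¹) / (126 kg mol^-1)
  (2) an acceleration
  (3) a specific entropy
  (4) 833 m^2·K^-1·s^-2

In SI base units:
  (1) [kg·m²·s⁻²·K⁻¹·mol⁻¹] / [kg·mol⁻¹] = m²·s⁻²·K⁻¹
  (2) [acceleration] = m·s⁻²
  (3) [specific entropy] = m²·s⁻²·K⁻¹
  (4) m²·s⁻²·K⁻¹
All reduce to m²·s⁻²·K⁻¹ except (2), which is m·s⁻².

(2)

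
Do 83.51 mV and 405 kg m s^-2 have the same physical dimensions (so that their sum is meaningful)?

Reduce each to base SI dimensions:
  83.51 mV:  V = J·C⁻¹ = kg·m²·s⁻³·A⁻¹
  405 kg m s^-2:  kg·m·s⁻²
kg·m²·s⁻³·A⁻¹ ≠ kg·m·s⁻², so they cannot be added.

No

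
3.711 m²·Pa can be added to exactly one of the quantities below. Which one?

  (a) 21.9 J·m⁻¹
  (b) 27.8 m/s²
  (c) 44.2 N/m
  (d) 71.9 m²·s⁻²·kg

Reference: Pa·m² = N·m⁻²·m² = kg·m·s⁻².
Each option:
  (a) J·m⁻¹ = N·m·m⁻¹ = kg·m·s⁻²  ← same
  (b) m·s⁻²
  (c) N·m⁻¹ = kg·m·s⁻²·m⁻¹ = kg·s⁻²
  (d) kg·m²·s⁻²
Only (a) matches kg·m·s⁻².

(a)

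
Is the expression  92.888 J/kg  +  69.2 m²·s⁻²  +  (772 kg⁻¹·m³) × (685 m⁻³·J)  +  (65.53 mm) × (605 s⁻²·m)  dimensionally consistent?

Yes

Reduce each to base SI dimensions:
  92.888 J/kg:  J·kg⁻¹ = N·m·kg⁻¹ = m²·s⁻²
  69.2 m²·s⁻²:  m²·s⁻²
  (772 kg⁻¹·m³) × (685 m⁻³·J):  [kg⁻¹·m³] · [kg·m⁻¹·s⁻²] = m²·s⁻²
  (65.53 mm) × (605 s⁻²·m):  [m] · [m·s⁻²] = m²·s⁻²
Every term reduces to m²·s⁻².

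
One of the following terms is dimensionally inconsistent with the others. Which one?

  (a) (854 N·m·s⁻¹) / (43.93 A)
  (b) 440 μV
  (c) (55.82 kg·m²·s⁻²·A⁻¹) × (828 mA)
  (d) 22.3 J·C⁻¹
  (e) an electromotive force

(c)

In SI base units:
  (a) [kg·m²·s⁻³] / [A] = kg·m²·s⁻³·A⁻¹
  (b) V = J·C⁻¹ = kg·m²·s⁻³·A⁻¹
  (c) [kg·m²·s⁻²·A⁻¹] · [A] = kg·m²·s⁻²
  (d) J·C⁻¹ = N·m·(s·A)⁻¹ = kg·m²·s⁻³·A⁻¹
  (e) [electromotive force] = kg·m²·s⁻³·A⁻¹
All reduce to kg·m²·s⁻³·A⁻¹ except (c), which is kg·m²·s⁻².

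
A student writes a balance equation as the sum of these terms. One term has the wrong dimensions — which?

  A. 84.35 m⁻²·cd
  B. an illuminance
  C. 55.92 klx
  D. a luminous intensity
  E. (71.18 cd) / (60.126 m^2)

Work out the base dimensions of each:
  A. cd·m⁻² = m⁻²·cd
  B. [illuminance] = m⁻²·cd
  C. lx = lm·m⁻² = m⁻²·cd
  D. [luminous intensity] = cd
  E. [cd] / [m²] = m⁻²·cd
All reduce to m⁻²·cd except D., which is cd.

D.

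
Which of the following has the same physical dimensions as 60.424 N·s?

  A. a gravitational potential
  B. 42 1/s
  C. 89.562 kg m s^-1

Reference: N·s = kg·m·s⁻²·s = kg·m·s⁻¹.
Each option:
  A. [gravitational potential] = m²·s⁻²
  B. s⁻¹
  C. kg·m·s⁻¹  ← same
Only C. matches kg·m·s⁻¹.

C.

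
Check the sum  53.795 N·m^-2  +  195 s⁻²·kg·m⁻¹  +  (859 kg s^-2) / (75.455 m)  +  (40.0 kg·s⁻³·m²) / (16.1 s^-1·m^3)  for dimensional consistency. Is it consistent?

Yes

Dimensions:
  53.795 N·m^-2:  N·m⁻² = kg·m·s⁻²·m⁻² = kg·m⁻¹·s⁻²
  195 s⁻²·kg·m⁻¹:  kg·m⁻¹·s⁻²
  (859 kg s^-2) / (75.455 m):  [kg·s⁻²] / [m] = kg·m⁻¹·s⁻²
  (40.0 kg·s⁻³·m²) / (16.1 s^-1·m^3):  [kg·m²·s⁻³] / [m³·s⁻¹] = kg·m⁻¹·s⁻²
Every term reduces to kg·m⁻¹·s⁻².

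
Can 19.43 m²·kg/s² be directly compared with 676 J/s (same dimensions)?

Dimensions:
  19.43 m²·kg/s²:  kg·m²·s⁻²
  676 J/s:  J·s⁻¹ = N·m·s⁻¹ = kg·m²·s⁻³
kg·m²·s⁻² ≠ kg·m²·s⁻³, so they cannot be added.

No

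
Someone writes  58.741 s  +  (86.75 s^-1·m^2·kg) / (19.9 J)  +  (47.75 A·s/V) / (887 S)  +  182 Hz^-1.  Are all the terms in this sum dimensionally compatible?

Work out the base dimensions of each:
  58.741 s:  s
  (86.75 s^-1·m^2·kg) / (19.9 J):  [kg·m²·s⁻¹] / [kg·m²·s⁻²] = s
  (47.75 A·s/V) / (887 S):  [kg⁻¹·m⁻²·s⁴·A²] / [kg⁻¹·m⁻²·s³·A²] = s
  182 Hz^-1:  Hz⁻¹ = (s⁻¹)⁻¹ = s
Every term reduces to s.

Yes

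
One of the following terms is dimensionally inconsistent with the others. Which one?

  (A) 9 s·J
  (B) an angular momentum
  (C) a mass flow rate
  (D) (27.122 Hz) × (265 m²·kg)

Expand each in SI base units:
  (A) J·s = N·m·s = kg·m²·s⁻¹
  (B) [angular momentum] = kg·m²·s⁻¹
  (C) [mass flow rate] = kg·s⁻¹
  (D) [s⁻¹] · [kg·m²] = kg·m²·s⁻¹
All reduce to kg·m²·s⁻¹ except (C), which is kg·s⁻¹.

(C)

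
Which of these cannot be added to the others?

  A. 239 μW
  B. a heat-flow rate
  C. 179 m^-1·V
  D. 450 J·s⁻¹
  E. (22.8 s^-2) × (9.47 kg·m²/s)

C.

Dimensions:
  A. W = J·s⁻¹ = kg·m²·s⁻³
  B. [heat-flow rate] = kg·m²·s⁻³
  C. V·m⁻¹ = J·C⁻¹·m⁻¹ = kg·m·s⁻³·A⁻¹
  D. J·s⁻¹ = N·m·s⁻¹ = kg·m²·s⁻³
  E. [s⁻²] · [kg·m²·s⁻¹] = kg·m²·s⁻³
All reduce to kg·m²·s⁻³ except C., which is kg·m·s⁻³·A⁻¹.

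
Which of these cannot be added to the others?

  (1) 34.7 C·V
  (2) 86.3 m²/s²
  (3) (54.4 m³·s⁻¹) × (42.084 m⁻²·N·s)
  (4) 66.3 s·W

Reduce each to base SI dimensions:
  (1) C·V = s·A·J·C⁻¹ = kg·m²·s⁻²
  (2) m²·s⁻²
  (3) [m³·s⁻¹] · [kg·m⁻¹·s⁻¹] = kg·m²·s⁻²
  (4) W·s = J·s⁻¹·s = kg·m²·s⁻²
All reduce to kg·m²·s⁻² except (2), which is m²·s⁻².

(2)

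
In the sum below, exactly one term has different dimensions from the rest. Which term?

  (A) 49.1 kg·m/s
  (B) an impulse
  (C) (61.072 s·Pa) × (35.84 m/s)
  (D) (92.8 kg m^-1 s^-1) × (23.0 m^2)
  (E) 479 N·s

(C)

Work out the base dimensions of each:
  (A) kg·m·s⁻¹
  (B) [impulse] = kg·m·s⁻¹
  (C) [kg·m⁻¹·s⁻¹] · [m·s⁻¹] = kg·s⁻²
  (D) [kg·m⁻¹·s⁻¹] · [m²] = kg·m·s⁻¹
  (E) N·s = kg·m·s⁻²·s = kg·m·s⁻¹
All reduce to kg·m·s⁻¹ except (C), which is kg·s⁻².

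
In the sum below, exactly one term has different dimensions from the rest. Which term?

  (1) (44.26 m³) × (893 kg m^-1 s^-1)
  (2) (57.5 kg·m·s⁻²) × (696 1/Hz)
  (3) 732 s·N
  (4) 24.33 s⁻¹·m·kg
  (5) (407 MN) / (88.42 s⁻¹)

(1)

In SI base units:
  (1) [m³] · [kg·m⁻¹·s⁻¹] = kg·m²·s⁻¹
  (2) [kg·m·s⁻²] · [s] = kg·m·s⁻¹
  (3) N·s = kg·m·s⁻²·s = kg·m·s⁻¹
  (4) kg·m·s⁻¹
  (5) [kg·m·s⁻²] / [s⁻¹] = kg·m·s⁻¹
All reduce to kg·m·s⁻¹ except (1), which is kg·m²·s⁻¹.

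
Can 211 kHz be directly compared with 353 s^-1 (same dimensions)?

Yes

Reduce each to base SI dimensions:
  211 kHz:  Hz = s⁻¹
  353 s^-1:  s⁻¹
Both are s⁻¹, so they have the same dimensions and can be added.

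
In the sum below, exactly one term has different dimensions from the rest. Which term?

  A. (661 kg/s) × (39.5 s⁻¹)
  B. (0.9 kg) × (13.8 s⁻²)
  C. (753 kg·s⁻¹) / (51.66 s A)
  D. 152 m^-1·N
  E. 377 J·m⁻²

C.

Reduce each to base SI dimensions:
  A. [kg·s⁻¹] · [s⁻¹] = kg·s⁻²
  B. [kg] · [s⁻²] = kg·s⁻²
  C. [kg·s⁻¹] / [s·A] = kg·s⁻²·A⁻¹
  D. N·m⁻¹ = kg·m·s⁻²·m⁻¹ = kg·s⁻²
  E. J·m⁻² = N·m·m⁻² = kg·s⁻²
All reduce to kg·s⁻² except C., which is kg·s⁻²·A⁻¹.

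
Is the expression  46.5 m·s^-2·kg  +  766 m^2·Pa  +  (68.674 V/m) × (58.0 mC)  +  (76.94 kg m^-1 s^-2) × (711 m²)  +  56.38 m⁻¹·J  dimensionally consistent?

Yes

Work out the base dimensions of each:
  46.5 m·s^-2·kg:  kg·m·s⁻²
  766 m^2·Pa:  Pa·m² = N·m⁻²·m² = kg·m·s⁻²
  (68.674 V/m) × (58.0 mC):  [kg·m·s⁻³·A⁻¹] · [s·A] = kg·m·s⁻²
  (76.94 kg m^-1 s^-2) × (711 m²):  [kg·m⁻¹·s⁻²] · [m²] = kg·m·s⁻²
  56.38 m⁻¹·J:  J·m⁻¹ = N·m·m⁻¹ = kg·m·s⁻²
Every term reduces to kg·m·s⁻².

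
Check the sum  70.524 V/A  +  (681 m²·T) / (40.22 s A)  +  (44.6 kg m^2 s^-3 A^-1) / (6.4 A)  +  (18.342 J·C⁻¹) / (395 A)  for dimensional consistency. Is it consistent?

In SI base units:
  70.524 V/A:  V·A⁻¹ = J·C⁻¹·A⁻¹ = kg·m²·s⁻³·A⁻²
  (681 m²·T) / (40.22 s A):  [kg·m²·s⁻²·A⁻¹] / [s·A] = kg·m²·s⁻³·A⁻²
  (44.6 kg m^2 s^-3 A^-1) / (6.4 A):  [kg·m²·s⁻³·A⁻¹] / [A] = kg·m²·s⁻³·A⁻²
  (18.342 J·C⁻¹) / (395 A):  [kg·m²·s⁻³·A⁻¹] / [A] = kg·m²·s⁻³·A⁻²
Every term reduces to kg·m²·s⁻³·A⁻².

Yes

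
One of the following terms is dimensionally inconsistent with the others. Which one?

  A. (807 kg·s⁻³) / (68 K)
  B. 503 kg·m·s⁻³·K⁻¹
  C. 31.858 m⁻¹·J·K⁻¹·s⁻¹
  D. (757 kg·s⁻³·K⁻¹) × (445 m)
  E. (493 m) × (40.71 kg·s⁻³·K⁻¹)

In SI base units:
  A. [kg·s⁻³] / [K] = kg·s⁻³·K⁻¹
  B. kg·m·s⁻³·K⁻¹
  C. J·s⁻¹·m⁻¹·K⁻¹ = N·m·s⁻¹·m⁻¹·K⁻¹ = kg·m·s⁻³·K⁻¹
  D. [kg·s⁻³·K⁻¹] · [m] = kg·m·s⁻³·K⁻¹
  E. [m] · [kg·s⁻³·K⁻¹] = kg·m·s⁻³·K⁻¹
All reduce to kg·m·s⁻³·K⁻¹ except A., which is kg·s⁻³·K⁻¹.

A.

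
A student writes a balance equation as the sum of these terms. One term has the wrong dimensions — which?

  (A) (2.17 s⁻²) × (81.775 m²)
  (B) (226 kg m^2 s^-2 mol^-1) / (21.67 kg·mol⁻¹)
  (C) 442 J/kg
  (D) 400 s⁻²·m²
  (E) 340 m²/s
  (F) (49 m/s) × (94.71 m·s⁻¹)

(E)

Work out the base dimensions of each:
  (A) [s⁻²] · [m²] = m²·s⁻²
  (B) [kg·m²·s⁻²·mol⁻¹] / [kg·mol⁻¹] = m²·s⁻²
  (C) J·kg⁻¹ = N·m·kg⁻¹ = m²·s⁻²
  (D) m²·s⁻²
  (E) m²·s⁻¹
  (F) [m·s⁻¹] · [m·s⁻¹] = m²·s⁻²
All reduce to m²·s⁻² except (E), which is m²·s⁻¹.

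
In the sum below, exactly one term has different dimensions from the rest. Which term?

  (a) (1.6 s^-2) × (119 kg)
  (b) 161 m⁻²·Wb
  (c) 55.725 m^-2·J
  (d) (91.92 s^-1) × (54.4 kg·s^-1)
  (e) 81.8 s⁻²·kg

In SI base units:
  (a) [s⁻²] · [kg] = kg·s⁻²
  (b) Wb·m⁻² = V·s·m⁻² = kg·s⁻²·A⁻¹
  (c) J·m⁻² = N·m·m⁻² = kg·s⁻²
  (d) [s⁻¹] · [kg·s⁻¹] = kg·s⁻²
  (e) kg·s⁻²
All reduce to kg·s⁻² except (b), which is kg·s⁻²·A⁻¹.

(b)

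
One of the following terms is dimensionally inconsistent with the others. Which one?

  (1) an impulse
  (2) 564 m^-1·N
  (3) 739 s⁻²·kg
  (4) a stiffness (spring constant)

In SI base units:
  (1) [impulse] = kg·m·s⁻¹
  (2) N·m⁻¹ = kg·m·s⁻²·m⁻¹ = kg·s⁻²
  (3) kg·s⁻²
  (4) [stiffness (spring constant)] = kg·s⁻²
All reduce to kg·s⁻² except (1), which is kg·m·s⁻¹.

(1)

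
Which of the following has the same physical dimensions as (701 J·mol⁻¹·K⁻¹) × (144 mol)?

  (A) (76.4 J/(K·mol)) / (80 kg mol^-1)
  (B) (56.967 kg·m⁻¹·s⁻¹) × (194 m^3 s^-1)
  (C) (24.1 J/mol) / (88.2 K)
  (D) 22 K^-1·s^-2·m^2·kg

Reference: [kg·m²·s⁻²·K⁻¹·mol⁻¹] · [mol] = kg·m²·s⁻²·K⁻¹.
Each option:
  (A) [kg·m²·s⁻²·K⁻¹·mol⁻¹] / [kg·mol⁻¹] = m²·s⁻²·K⁻¹
  (B) [kg·m⁻¹·s⁻¹] · [m³·s⁻¹] = kg·m²·s⁻²
  (C) [kg·m²·s⁻²·mol⁻¹] / [K] = kg·m²·s⁻²·K⁻¹·mol⁻¹
  (D) kg·m²·s⁻²·K⁻¹  ← same
Only (D) matches kg·m²·s⁻²·K⁻¹.

(D)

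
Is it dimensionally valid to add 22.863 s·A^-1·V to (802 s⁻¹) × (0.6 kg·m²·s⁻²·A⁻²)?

No

Work out the base dimensions of each:
  22.863 s·A^-1·V:  V·s·A⁻¹ = J·C⁻¹·s·A⁻¹ = kg·m²·s⁻²·A⁻²
  (802 s⁻¹) × (0.6 kg·m²·s⁻²·A⁻²):  [s⁻¹] · [kg·m²·s⁻²·A⁻²] = kg·m²·s⁻³·A⁻²
kg·m²·s⁻²·A⁻² ≠ kg·m²·s⁻³·A⁻², so they cannot be added.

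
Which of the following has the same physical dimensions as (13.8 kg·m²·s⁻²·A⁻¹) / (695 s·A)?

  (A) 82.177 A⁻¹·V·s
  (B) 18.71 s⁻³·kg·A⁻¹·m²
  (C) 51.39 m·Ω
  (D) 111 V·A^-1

Reference: [kg·m²·s⁻²·A⁻¹] / [s·A] = kg·m²·s⁻³·A⁻².
Each option:
  (A) V·s·A⁻¹ = J·C⁻¹·s·A⁻¹ = kg·m²·s⁻²·A⁻²
  (B) kg·m²·s⁻³·A⁻¹
  (C) Ω·m = V·A⁻¹·m = kg·m³·s⁻³·A⁻²
  (D) V·A⁻¹ = J·C⁻¹·A⁻¹ = kg·m²·s⁻³·A⁻²  ← same
Only (D) matches kg·m²·s⁻³·A⁻².

(D)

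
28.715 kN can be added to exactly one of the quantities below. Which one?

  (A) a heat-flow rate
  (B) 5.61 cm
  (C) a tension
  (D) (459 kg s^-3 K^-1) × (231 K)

(C)

Reference: N = kg·m·s⁻².
Each option:
  (A) [heat-flow rate] = kg·m²·s⁻³
  (B) m
  (C) [tension] = kg·m·s⁻²  ← same
  (D) [kg·s⁻³·K⁻¹] · [K] = kg·s⁻³
Only (C) matches kg·m·s⁻².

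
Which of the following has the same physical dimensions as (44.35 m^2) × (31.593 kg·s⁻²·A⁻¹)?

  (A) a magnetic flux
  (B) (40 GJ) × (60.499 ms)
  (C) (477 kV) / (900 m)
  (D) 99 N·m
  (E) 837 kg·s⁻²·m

Reference: [m²] · [kg·s⁻²·A⁻¹] = kg·m²·s⁻²·A⁻¹.
Each option:
  (A) [magnetic flux] = kg·m²·s⁻²·A⁻¹  ← same
  (B) [kg·m²·s⁻²] · [s] = kg·m²·s⁻¹
  (C) [kg·m²·s⁻³·A⁻¹] / [m] = kg·m·s⁻³·A⁻¹
  (D) N·m = kg·m·s⁻²·m = kg·m²·s⁻²
  (E) kg·m·s⁻²
Only (A) matches kg·m²·s⁻²·A⁻¹.

(A)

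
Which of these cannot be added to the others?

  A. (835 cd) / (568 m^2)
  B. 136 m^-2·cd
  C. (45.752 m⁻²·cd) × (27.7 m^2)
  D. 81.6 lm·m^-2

Dimensions:
  A. [cd] / [m²] = m⁻²·cd
  B. cd·m⁻² = m⁻²·cd
  C. [m⁻²·cd] · [m²] = cd
  D. lm·m⁻² = cd·m⁻² = m⁻²·cd
All reduce to m⁻²·cd except C., which is cd.

C.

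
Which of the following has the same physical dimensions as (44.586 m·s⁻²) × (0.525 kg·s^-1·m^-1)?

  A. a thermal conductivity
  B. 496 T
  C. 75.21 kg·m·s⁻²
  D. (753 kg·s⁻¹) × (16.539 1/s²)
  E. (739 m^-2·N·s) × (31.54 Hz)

D.

Reference: [m·s⁻²] · [kg·m⁻¹·s⁻¹] = kg·s⁻³.
Each option:
  A. [thermal conductivity] = kg·m·s⁻³·K⁻¹
  B. T = Wb·m⁻² = kg·s⁻²·A⁻¹
  C. kg·m·s⁻²
  D. [kg·s⁻¹] · [s⁻²] = kg·s⁻³  ← same
  E. [kg·m⁻¹·s⁻¹] · [s⁻¹] = kg·m⁻¹·s⁻²
Only D. matches kg·s⁻³.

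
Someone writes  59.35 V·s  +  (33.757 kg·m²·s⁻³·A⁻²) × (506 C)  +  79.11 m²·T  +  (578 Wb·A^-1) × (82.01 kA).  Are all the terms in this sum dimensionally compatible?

Yes

In SI base units:
  59.35 V·s:  V·s = J·C⁻¹·s = kg·m²·s⁻²·A⁻¹
  (33.757 kg·m²·s⁻³·A⁻²) × (506 C):  [kg·m²·s⁻³·A⁻²] · [s·A] = kg·m²·s⁻²·A⁻¹
  79.11 m²·T:  T·m² = Wb·m⁻²·m² = kg·m²·s⁻²·A⁻¹
  (578 Wb·A^-1) × (82.01 kA):  [kg·m²·s⁻²·A⁻²] · [A] = kg·m²·s⁻²·A⁻¹
Every term reduces to kg·m²·s⁻²·A⁻¹.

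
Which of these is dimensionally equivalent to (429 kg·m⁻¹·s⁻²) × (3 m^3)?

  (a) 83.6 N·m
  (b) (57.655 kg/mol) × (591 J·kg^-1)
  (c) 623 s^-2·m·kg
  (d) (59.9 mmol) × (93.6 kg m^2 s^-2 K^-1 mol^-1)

(a)

Reference: [kg·m⁻¹·s⁻²] · [m³] = kg·m²·s⁻².
Each option:
  (a) N·m = kg·m·s⁻²·m = kg·m²·s⁻²  ← same
  (b) [kg·mol⁻¹] · [m²·s⁻²] = kg·m²·s⁻²·mol⁻¹
  (c) kg·m·s⁻²
  (d) [mol] · [kg·m²·s⁻²·K⁻¹·mol⁻¹] = kg·m²·s⁻²·K⁻¹
Only (a) matches kg·m²·s⁻².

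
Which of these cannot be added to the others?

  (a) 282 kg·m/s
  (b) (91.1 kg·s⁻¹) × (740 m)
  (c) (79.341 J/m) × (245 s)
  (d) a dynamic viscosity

In SI base units:
  (a) kg·m·s⁻¹
  (b) [kg·s⁻¹] · [m] = kg·m·s⁻¹
  (c) [kg·m·s⁻²] · [s] = kg·m·s⁻¹
  (d) [dynamic viscosity] = kg·m⁻¹·s⁻¹
All reduce to kg·m·s⁻¹ except (d), which is kg·m⁻¹·s⁻¹.

(d)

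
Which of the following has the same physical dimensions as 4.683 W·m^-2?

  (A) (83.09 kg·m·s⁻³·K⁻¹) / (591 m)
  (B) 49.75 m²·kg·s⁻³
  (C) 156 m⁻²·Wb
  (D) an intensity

Reference: W·m⁻² = J·s⁻¹·m⁻² = kg·s⁻³.
Each option:
  (A) [kg·m·s⁻³·K⁻¹] / [m] = kg·s⁻³·K⁻¹
  (B) kg·m²·s⁻³
  (C) Wb·m⁻² = V·s·m⁻² = kg·s⁻²·A⁻¹
  (D) [intensity] = kg·s⁻³  ← same
Only (D) matches kg·s⁻³.

(D)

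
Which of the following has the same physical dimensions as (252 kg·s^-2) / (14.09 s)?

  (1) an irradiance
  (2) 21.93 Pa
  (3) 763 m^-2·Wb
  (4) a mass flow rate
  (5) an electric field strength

(1)

Reference: [kg·s⁻²] / [s] = kg·s⁻³.
Each option:
  (1) [irradiance] = kg·s⁻³  ← same
  (2) Pa = N·m⁻² = kg·m⁻¹·s⁻²
  (3) Wb·m⁻² = V·s·m⁻² = kg·s⁻²·A⁻¹
  (4) [mass flow rate] = kg·s⁻¹
  (5) [electric field strength] = kg·m·s⁻³·A⁻¹
Only (1) matches kg·s⁻³.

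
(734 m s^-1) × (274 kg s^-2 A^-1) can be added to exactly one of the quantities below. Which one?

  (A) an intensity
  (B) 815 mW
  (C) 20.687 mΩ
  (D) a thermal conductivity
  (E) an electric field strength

Reference: [m·s⁻¹] · [kg·s⁻²·A⁻¹] = kg·m·s⁻³·A⁻¹.
Each option:
  (A) [intensity] = kg·s⁻³
  (B) W = J·s⁻¹ = kg·m²·s⁻³
  (C) Ω = V·A⁻¹ = kg·m²·s⁻³·A⁻²
  (D) [thermal conductivity] = kg·m·s⁻³·K⁻¹
  (E) [electric field strength] = kg·m·s⁻³·A⁻¹  ← same
Only (E) matches kg·m·s⁻³·A⁻¹.

(E)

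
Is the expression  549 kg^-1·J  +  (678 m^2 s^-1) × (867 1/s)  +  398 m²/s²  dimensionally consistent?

Work out the base dimensions of each:
  549 kg^-1·J:  J·kg⁻¹ = N·m·kg⁻¹ = m²·s⁻²
  (678 m^2 s^-1) × (867 1/s):  [m²·s⁻¹] · [s⁻¹] = m²·s⁻²
  398 m²/s²:  m²·s⁻²
Every term reduces to m²·s⁻².

Yes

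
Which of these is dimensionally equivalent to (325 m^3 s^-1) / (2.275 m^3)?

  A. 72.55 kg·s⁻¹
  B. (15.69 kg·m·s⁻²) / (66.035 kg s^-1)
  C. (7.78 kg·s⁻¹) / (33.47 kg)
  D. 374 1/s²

Reference: [m³·s⁻¹] / [m³] = s⁻¹.
Each option:
  A. kg·s⁻¹
  B. [kg·m·s⁻²] / [kg·s⁻¹] = m·s⁻¹
  C. [kg·s⁻¹] / [kg] = s⁻¹  ← same
  D. s⁻²
Only C. matches s⁻¹.

C.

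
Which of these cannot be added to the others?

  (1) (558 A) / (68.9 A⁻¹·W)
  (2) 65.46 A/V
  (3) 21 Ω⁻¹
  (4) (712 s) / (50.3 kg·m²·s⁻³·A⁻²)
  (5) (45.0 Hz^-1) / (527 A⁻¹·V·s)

Dimensions:
  (1) [A] / [kg·m²·s⁻³·A⁻¹] = kg⁻¹·m⁻²·s³·A²
  (2) A·V⁻¹ = A·(J·C⁻¹)⁻¹ = kg⁻¹·m⁻²·s³·A²
  (3) Ω⁻¹ = (V·A⁻¹)⁻¹ = kg⁻¹·m⁻²·s³·A²
  (4) [s] / [kg·m²·s⁻³·A⁻²] = kg⁻¹·m⁻²·s⁴·A²
  (5) [s] / [kg·m²·s⁻²·A⁻²] = kg⁻¹·m⁻²·s³·A²
All reduce to kg⁻¹·m⁻²·s³·A² except (4), which is kg⁻¹·m⁻²·s⁴·A².

(4)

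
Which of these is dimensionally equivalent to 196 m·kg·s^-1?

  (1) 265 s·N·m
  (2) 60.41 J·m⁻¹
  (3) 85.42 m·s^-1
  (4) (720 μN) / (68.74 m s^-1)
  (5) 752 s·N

(5)

Reference: kg·m·s⁻¹.
Each option:
  (1) N·m·s = kg·m·s⁻²·m·s = kg·m²·s⁻¹
  (2) J·m⁻¹ = N·m·m⁻¹ = kg·m·s⁻²
  (3) m·s⁻¹
  (4) [kg·m·s⁻²] / [m·s⁻¹] = kg·s⁻¹
  (5) N·s = kg·m·s⁻²·s = kg·m·s⁻¹  ← same
Only (5) matches kg·m·s⁻¹.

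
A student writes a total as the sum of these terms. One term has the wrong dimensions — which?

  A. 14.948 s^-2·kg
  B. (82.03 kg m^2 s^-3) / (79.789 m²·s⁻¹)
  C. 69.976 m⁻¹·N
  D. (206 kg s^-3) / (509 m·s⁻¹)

D.

In SI base units:
  A. kg·s⁻²
  B. [kg·m²·s⁻³] / [m²·s⁻¹] = kg·s⁻²
  C. N·m⁻¹ = kg·m·s⁻²·m⁻¹ = kg·s⁻²
  D. [kg·s⁻³] / [m·s⁻¹] = kg·m⁻¹·s⁻²
All reduce to kg·s⁻² except D., which is kg·m⁻¹·s⁻².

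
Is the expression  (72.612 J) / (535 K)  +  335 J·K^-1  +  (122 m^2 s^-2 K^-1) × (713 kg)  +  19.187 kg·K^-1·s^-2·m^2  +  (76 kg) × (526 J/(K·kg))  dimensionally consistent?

Yes

Work out the base dimensions of each:
  (72.612 J) / (535 K):  [kg·m²·s⁻²] / [K] = kg·m²·s⁻²·K⁻¹
  335 J·K^-1:  J·K⁻¹ = N·m·K⁻¹ = kg·m²·s⁻²·K⁻¹
  (122 m^2 s^-2 K^-1) × (713 kg):  [m²·s⁻²·K⁻¹] · [kg] = kg·m²·s⁻²·K⁻¹
  19.187 kg·K^-1·s^-2·m^2:  kg·m²·s⁻²·K⁻¹
  (76 kg) × (526 J/(K·kg)):  [kg] · [m²·s⁻²·K⁻¹] = kg·m²·s⁻²·K⁻¹
Every term reduces to kg·m²·s⁻²·K⁻¹.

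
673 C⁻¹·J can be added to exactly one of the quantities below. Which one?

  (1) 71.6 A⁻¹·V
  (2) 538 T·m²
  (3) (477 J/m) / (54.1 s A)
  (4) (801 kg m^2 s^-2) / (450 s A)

(4)

Reference: J·C⁻¹ = N·m·(s·A)⁻¹ = kg·m²·s⁻³·A⁻¹.
Each option:
  (1) V·A⁻¹ = J·C⁻¹·A⁻¹ = kg·m²·s⁻³·A⁻²
  (2) T·m² = Wb·m⁻²·m² = kg·m²·s⁻²·A⁻¹
  (3) [kg·m·s⁻²] / [s·A] = kg·m·s⁻³·A⁻¹
  (4) [kg·m²·s⁻²] / [s·A] = kg·m²·s⁻³·A⁻¹  ← same
Only (4) matches kg·m²·s⁻³·A⁻¹.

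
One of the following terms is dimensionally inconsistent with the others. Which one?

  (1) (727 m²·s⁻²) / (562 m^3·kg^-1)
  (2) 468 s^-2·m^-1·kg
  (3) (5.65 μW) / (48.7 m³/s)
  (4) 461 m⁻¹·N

(4)

Work out the base dimensions of each:
  (1) [m²·s⁻²] / [kg⁻¹·m³] = kg·m⁻¹·s⁻²
  (2) kg·m⁻¹·s⁻²
  (3) [kg·m²·s⁻³] / [m³·s⁻¹] = kg·m⁻¹·s⁻²
  (4) N·m⁻¹ = kg·m·s⁻²·m⁻¹ = kg·s⁻²
All reduce to kg·m⁻¹·s⁻² except (4), which is kg·s⁻².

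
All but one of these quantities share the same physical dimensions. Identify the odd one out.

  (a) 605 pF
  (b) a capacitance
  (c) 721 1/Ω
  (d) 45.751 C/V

(c)

Dimensions:
  (a) F = C·V⁻¹ = kg⁻¹·m⁻²·s⁴·A²
  (b) [capacitance] = kg⁻¹·m⁻²·s⁴·A²
  (c) Ω⁻¹ = (V·A⁻¹)⁻¹ = kg⁻¹·m⁻²·s³·A²
  (d) C·V⁻¹ = s·A·(J·C⁻¹)⁻¹ = kg⁻¹·m⁻²·s⁴·A²
All reduce to kg⁻¹·m⁻²·s⁴·A² except (c), which is kg⁻¹·m⁻²·s³·A².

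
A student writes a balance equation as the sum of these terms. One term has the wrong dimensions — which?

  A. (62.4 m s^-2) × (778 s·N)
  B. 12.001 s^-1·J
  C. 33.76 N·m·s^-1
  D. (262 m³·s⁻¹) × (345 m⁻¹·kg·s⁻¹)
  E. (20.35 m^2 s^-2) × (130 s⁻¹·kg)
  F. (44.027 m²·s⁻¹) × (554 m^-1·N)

Dimensions:
  A. [m·s⁻²] · [kg·m·s⁻¹] = kg·m²·s⁻³
  B. J·s⁻¹ = N·m·s⁻¹ = kg·m²·s⁻³
  C. N·m·s⁻¹ = kg·m·s⁻²·m·s⁻¹ = kg·m²·s⁻³
  D. [m³·s⁻¹] · [kg·m⁻¹·s⁻¹] = kg·m²·s⁻²
  E. [m²·s⁻²] · [kg·s⁻¹] = kg·m²·s⁻³
  F. [m²·s⁻¹] · [kg·s⁻²] = kg·m²·s⁻³
All reduce to kg·m²·s⁻³ except D., which is kg·m²·s⁻².

D.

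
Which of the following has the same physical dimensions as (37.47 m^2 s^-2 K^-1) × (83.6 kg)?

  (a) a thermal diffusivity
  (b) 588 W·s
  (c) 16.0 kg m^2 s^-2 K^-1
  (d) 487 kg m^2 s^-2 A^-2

Reference: [m²·s⁻²·K⁻¹] · [kg] = kg·m²·s⁻²·K⁻¹.
Each option:
  (a) [thermal diffusivity] = m²·s⁻¹
  (b) W·s = J·s⁻¹·s = kg·m²·s⁻²
  (c) kg·m²·s⁻²·K⁻¹  ← same
  (d) kg·m²·s⁻²·A⁻²
Only (c) matches kg·m²·s⁻²·K⁻¹.

(c)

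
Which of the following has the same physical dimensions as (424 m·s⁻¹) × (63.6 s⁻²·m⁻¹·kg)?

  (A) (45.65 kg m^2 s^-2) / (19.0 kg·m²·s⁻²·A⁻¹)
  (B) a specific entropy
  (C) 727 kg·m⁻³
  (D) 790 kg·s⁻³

Reference: [m·s⁻¹] · [kg·m⁻¹·s⁻²] = kg·s⁻³.
Each option:
  (A) [kg·m²·s⁻²] / [kg·m²·s⁻²·A⁻¹] = A
  (B) [specific entropy] = m²·s⁻²·K⁻¹
  (C) kg·m⁻³
  (D) kg·s⁻³  ← same
Only (D) matches kg·s⁻³.

(D)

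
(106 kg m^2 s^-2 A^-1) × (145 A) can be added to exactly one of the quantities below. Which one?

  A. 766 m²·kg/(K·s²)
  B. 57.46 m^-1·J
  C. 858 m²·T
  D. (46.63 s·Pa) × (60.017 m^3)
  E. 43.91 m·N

Reference: [kg·m²·s⁻²·A⁻¹] · [A] = kg·m²·s⁻².
Each option:
  A. kg·m²·s⁻²·K⁻¹
  B. J·m⁻¹ = N·m·m⁻¹ = kg·m·s⁻²
  C. T·m² = Wb·m⁻²·m² = kg·m²·s⁻²·A⁻¹
  D. [kg·m⁻¹·s⁻¹] · [m³] = kg·m²·s⁻¹
  E. N·m = kg·m·s⁻²·m = kg·m²·s⁻²  ← same
Only E. matches kg·m²·s⁻².

E.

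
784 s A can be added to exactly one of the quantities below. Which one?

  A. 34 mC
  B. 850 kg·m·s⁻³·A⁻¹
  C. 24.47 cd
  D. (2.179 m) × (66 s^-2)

A.

Reference: s·A.
Each option:
  A. C = s·A  ← same
  B. kg·m·s⁻³·A⁻¹
  C. cd
  D. [m] · [s⁻²] = m·s⁻²
Only A. matches s·A.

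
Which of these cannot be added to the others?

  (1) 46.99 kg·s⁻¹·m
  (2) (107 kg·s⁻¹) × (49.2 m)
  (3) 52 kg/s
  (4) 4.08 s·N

(3)

Work out the base dimensions of each:
  (1) kg·m·s⁻¹
  (2) [kg·s⁻¹] · [m] = kg·m·s⁻¹
  (3) kg·s⁻¹
  (4) N·s = kg·m·s⁻²·s = kg·m·s⁻¹
All reduce to kg·m·s⁻¹ except (3), which is kg·s⁻¹.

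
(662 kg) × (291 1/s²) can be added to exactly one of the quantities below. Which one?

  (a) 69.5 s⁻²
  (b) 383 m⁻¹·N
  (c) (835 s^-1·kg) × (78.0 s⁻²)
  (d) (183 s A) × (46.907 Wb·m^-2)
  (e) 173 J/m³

(b)

Reference: [kg] · [s⁻²] = kg·s⁻².
Each option:
  (a) s⁻²
  (b) N·m⁻¹ = kg·m·s⁻²·m⁻¹ = kg·s⁻²  ← same
  (c) [kg·s⁻¹] · [s⁻²] = kg·s⁻³
  (d) [s·A] · [kg·s⁻²·A⁻¹] = kg·s⁻¹
  (e) J·m⁻³ = N·m·m⁻³ = kg·m⁻¹·s⁻²
Only (b) matches kg·s⁻².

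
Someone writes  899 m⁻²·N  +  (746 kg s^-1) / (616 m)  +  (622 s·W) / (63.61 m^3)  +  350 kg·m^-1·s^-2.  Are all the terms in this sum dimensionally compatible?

Dimensions:
  899 m⁻²·N:  N·m⁻² = kg·m·s⁻²·m⁻² = kg·m⁻¹·s⁻²
  (746 kg s^-1) / (616 m):  [kg·s⁻¹] / [m] = kg·m⁻¹·s⁻¹
  (622 s·W) / (63.61 m^3):  [kg·m²·s⁻²] / [m³] = kg·m⁻¹·s⁻²
  350 kg·m^-1·s^-2:  kg·m⁻¹·s⁻²
The terms do not share a single dimension (kg·m⁻¹·s⁻² vs kg·m⁻¹·s⁻¹).

No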